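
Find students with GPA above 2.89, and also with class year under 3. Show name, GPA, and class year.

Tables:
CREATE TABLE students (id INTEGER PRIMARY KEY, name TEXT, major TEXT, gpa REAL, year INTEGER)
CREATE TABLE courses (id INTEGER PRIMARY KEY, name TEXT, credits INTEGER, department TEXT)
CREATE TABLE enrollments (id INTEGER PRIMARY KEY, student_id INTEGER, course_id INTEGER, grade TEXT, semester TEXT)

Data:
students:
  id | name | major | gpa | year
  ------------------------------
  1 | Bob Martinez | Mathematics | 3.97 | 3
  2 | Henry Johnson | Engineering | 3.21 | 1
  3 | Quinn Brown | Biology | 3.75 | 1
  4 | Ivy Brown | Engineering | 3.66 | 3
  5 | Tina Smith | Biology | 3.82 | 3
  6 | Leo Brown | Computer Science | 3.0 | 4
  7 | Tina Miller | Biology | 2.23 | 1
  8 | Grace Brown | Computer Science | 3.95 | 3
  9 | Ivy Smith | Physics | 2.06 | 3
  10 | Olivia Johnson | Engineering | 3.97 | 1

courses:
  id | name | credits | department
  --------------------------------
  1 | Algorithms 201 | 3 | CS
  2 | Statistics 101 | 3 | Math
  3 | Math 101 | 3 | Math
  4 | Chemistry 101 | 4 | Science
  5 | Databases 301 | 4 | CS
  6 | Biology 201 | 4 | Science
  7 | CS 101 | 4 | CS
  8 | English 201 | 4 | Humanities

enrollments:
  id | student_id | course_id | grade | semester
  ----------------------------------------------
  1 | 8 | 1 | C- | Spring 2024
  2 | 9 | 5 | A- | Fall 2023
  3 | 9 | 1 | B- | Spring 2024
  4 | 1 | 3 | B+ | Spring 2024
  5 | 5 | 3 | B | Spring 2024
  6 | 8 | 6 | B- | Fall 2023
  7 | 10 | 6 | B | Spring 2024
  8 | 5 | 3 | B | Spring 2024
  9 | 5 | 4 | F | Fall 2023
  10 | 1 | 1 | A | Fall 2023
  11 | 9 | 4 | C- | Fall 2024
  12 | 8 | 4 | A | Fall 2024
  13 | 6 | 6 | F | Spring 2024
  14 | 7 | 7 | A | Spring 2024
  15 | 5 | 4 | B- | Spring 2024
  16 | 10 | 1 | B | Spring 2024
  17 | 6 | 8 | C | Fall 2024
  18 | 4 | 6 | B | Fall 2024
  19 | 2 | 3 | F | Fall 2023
SELECT name, gpa, year FROM students WHERE gpa > 2.89 AND year < 3

Execution result:
name | gpa | year
Henry Johnson | 3.21 | 1
Quinn Brown | 3.75 | 1
Olivia Johnson | 3.97 | 1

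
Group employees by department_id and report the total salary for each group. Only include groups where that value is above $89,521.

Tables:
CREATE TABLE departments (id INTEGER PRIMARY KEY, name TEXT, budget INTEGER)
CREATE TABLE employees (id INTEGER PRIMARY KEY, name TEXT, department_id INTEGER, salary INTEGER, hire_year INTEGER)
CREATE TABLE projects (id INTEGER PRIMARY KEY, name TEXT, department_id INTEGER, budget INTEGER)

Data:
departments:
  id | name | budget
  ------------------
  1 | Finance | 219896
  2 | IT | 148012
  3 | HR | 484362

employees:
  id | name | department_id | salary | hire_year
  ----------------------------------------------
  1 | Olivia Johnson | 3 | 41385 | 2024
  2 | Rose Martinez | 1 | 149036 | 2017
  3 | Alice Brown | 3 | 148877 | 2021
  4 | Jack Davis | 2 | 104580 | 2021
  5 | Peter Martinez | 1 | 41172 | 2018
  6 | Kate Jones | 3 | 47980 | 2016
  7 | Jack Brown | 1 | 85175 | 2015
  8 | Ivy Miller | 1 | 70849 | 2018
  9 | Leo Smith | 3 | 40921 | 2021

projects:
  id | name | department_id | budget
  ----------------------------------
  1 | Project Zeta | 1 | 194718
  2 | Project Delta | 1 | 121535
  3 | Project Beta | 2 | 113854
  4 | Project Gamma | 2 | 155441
SELECT department_id, SUM(salary) AS sum_salary FROM employees GROUP BY department_id HAVING SUM(salary) > 89521

Execution result:
department_id | sum_salary
1 | 346232
2 | 104580
3 | 279163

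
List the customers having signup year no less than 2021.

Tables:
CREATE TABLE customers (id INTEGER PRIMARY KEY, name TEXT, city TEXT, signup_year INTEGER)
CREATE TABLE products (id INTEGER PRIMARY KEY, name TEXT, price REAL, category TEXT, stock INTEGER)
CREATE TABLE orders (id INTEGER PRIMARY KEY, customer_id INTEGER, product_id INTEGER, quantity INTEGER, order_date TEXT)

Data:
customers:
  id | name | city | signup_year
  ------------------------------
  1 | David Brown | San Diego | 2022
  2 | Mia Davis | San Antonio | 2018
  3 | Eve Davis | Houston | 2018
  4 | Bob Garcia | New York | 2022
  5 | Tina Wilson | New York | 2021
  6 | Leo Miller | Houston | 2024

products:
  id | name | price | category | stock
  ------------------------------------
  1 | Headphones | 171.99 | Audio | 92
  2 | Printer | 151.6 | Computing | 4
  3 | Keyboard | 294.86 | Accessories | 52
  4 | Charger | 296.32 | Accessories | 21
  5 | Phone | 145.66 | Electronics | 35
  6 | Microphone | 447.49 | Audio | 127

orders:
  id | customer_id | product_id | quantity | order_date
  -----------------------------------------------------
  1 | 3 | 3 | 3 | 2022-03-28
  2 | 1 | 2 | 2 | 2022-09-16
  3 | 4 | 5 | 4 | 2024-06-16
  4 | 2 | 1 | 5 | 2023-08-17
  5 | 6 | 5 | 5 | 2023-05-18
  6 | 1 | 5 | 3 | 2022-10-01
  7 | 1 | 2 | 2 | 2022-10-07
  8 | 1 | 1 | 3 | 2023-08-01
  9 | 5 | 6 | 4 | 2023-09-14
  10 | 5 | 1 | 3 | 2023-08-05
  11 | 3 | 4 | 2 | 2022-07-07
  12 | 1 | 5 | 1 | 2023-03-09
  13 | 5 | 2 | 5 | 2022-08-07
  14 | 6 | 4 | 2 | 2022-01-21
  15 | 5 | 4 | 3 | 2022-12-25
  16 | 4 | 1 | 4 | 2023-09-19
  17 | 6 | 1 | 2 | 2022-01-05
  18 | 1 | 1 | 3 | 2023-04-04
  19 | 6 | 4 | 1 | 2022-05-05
SELECT name, signup_year FROM customers WHERE signup_year >= 2021

Execution result:
name | signup_year
David Brown | 2022
Bob Garcia | 2022
Tina Wilson | 2021
Leo Miller | 2024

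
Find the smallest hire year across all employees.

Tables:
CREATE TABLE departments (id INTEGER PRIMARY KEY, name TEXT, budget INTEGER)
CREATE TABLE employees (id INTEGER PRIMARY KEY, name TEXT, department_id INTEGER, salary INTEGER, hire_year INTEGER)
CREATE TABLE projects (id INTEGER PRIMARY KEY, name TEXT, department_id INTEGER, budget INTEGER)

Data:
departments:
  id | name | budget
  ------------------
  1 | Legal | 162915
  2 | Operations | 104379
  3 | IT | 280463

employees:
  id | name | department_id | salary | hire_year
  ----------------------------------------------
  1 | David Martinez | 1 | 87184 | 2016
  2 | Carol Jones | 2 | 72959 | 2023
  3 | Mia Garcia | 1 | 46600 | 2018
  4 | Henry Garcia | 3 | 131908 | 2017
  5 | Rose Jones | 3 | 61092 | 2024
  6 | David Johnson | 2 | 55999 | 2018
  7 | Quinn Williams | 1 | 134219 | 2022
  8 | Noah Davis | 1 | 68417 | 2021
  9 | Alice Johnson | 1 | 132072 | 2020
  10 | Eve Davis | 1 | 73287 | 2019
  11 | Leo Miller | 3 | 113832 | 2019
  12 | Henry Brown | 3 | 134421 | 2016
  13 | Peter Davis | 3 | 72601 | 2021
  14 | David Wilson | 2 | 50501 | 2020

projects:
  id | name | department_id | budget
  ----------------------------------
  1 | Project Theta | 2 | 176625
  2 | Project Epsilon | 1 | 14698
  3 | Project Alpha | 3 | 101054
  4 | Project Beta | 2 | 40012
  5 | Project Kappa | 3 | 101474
SELECT MIN(hire_year) FROM employees

Execution result:
2016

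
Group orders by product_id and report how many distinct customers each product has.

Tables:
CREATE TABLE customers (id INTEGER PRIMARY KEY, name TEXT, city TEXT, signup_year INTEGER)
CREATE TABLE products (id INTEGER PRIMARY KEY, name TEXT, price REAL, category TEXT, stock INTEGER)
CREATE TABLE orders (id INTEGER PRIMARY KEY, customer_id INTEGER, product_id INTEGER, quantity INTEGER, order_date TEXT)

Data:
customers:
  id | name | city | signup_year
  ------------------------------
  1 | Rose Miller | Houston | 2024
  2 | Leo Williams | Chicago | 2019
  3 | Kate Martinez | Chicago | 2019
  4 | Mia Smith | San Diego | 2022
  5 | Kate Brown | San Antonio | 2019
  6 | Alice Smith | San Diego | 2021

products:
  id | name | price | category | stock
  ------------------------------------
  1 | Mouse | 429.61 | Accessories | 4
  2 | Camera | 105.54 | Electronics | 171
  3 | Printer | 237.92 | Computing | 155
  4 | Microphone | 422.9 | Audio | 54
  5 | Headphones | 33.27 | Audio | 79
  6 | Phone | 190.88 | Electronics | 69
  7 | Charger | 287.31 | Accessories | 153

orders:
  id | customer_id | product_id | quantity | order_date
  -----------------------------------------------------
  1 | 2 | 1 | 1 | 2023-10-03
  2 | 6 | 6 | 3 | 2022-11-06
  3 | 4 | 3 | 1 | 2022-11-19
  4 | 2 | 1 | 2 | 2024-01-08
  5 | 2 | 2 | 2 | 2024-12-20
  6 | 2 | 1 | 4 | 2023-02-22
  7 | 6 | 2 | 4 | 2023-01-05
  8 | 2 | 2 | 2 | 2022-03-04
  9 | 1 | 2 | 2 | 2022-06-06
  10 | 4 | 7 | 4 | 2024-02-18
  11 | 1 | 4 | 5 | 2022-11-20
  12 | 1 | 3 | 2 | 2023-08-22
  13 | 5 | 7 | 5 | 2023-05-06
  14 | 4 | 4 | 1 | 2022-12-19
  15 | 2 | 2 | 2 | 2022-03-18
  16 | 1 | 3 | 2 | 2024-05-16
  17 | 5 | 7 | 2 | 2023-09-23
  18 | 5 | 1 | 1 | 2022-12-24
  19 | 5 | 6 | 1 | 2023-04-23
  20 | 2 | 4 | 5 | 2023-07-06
SELECT product_id, COUNT(DISTINCT customer_id) AS distinct_customer_count FROM orders GROUP BY product_id

Execution result:
product_id | distinct_customer_count
1 | 2
2 | 3
3 | 2
4 | 3
6 | 2
7 | 2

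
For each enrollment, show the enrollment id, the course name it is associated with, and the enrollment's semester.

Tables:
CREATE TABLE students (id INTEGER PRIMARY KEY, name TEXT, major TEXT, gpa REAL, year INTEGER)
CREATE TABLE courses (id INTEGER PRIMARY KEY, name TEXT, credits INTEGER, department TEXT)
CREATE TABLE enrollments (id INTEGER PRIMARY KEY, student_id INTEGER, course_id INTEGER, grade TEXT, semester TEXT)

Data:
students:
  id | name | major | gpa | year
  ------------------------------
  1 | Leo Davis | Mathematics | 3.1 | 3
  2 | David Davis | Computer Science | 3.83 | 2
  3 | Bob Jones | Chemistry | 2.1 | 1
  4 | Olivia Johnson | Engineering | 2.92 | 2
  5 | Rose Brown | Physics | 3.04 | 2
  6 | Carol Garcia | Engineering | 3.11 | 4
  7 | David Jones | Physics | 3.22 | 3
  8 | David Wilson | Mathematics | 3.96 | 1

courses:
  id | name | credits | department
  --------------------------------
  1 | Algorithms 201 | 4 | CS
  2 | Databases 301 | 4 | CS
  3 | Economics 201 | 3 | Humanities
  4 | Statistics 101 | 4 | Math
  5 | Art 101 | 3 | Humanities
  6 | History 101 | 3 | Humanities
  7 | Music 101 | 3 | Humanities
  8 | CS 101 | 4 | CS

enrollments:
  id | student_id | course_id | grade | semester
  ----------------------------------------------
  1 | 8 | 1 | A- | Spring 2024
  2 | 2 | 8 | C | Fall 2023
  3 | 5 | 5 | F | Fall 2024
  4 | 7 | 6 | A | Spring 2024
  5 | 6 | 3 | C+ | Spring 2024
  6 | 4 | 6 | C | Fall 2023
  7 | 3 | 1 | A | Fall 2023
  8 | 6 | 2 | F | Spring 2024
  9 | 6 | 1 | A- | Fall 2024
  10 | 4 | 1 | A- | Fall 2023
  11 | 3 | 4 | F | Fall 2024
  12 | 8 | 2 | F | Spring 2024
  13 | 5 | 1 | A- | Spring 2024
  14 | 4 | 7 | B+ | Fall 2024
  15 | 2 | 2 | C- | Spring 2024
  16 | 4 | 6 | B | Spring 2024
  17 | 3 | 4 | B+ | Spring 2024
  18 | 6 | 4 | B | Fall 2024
SELECT c.id, p.name AS course, c.semester FROM enrollments c JOIN courses p ON c.course_id = p.id

Execution result:
id | course | semester
1 | Algorithms 201 | Spring 2024
2 | CS 101 | Fall 2023
3 | Art 101 | Fall 2024
4 | History 101 | Spring 2024
5 | Economics 201 | Spring 2024
6 | History 101 | Fall 2023
7 | Algorithms 201 | Fall 2023
8 | Databases 301 | Spring 2024
9 | Algorithms 201 | Fall 2024
10 | Algorithms 201 | Fall 2023
11 | Statistics 101 | Fall 2024
12 | Databases 301 | Spring 2024
13 | Algorithms 201 | Spring 2024
14 | Music 101 | Fall 2024
15 | Databases 301 | Spring 2024
16 | History 101 | Spring 2024
17 | Statistics 101 | Spring 2024
18 | Statistics 101 | Fall 2024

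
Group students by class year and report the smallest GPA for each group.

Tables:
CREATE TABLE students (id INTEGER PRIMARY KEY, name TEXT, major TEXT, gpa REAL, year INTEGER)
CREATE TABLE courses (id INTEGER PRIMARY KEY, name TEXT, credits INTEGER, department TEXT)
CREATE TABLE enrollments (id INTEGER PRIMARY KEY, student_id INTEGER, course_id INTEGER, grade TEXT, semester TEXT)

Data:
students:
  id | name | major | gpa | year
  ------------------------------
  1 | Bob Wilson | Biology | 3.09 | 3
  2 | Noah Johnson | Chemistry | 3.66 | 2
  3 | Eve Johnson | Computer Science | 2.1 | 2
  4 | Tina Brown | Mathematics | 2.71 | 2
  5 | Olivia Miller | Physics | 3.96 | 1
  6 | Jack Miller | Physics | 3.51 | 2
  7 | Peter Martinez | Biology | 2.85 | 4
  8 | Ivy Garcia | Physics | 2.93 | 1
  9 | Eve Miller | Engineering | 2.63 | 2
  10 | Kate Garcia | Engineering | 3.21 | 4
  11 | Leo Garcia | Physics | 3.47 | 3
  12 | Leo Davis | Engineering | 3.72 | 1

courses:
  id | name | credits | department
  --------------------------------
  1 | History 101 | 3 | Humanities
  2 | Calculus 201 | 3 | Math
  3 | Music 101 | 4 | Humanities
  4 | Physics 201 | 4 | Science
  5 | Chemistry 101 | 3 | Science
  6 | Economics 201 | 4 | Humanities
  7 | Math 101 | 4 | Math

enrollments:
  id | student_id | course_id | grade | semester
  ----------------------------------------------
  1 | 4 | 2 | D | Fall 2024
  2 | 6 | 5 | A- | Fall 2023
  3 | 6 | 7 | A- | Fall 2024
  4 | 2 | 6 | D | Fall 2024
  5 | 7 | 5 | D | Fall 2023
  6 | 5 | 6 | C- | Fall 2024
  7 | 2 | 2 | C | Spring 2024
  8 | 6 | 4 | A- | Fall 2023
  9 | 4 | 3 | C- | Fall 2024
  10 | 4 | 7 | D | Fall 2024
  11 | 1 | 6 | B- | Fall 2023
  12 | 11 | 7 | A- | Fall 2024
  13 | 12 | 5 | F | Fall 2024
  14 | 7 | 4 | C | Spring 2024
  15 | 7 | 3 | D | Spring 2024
SELECT year, MIN(gpa) AS min_gpa FROM students GROUP BY year

Execution result:
year | min_gpa
1 | 2.93
2 | 2.10
3 | 3.09
4 | 2.85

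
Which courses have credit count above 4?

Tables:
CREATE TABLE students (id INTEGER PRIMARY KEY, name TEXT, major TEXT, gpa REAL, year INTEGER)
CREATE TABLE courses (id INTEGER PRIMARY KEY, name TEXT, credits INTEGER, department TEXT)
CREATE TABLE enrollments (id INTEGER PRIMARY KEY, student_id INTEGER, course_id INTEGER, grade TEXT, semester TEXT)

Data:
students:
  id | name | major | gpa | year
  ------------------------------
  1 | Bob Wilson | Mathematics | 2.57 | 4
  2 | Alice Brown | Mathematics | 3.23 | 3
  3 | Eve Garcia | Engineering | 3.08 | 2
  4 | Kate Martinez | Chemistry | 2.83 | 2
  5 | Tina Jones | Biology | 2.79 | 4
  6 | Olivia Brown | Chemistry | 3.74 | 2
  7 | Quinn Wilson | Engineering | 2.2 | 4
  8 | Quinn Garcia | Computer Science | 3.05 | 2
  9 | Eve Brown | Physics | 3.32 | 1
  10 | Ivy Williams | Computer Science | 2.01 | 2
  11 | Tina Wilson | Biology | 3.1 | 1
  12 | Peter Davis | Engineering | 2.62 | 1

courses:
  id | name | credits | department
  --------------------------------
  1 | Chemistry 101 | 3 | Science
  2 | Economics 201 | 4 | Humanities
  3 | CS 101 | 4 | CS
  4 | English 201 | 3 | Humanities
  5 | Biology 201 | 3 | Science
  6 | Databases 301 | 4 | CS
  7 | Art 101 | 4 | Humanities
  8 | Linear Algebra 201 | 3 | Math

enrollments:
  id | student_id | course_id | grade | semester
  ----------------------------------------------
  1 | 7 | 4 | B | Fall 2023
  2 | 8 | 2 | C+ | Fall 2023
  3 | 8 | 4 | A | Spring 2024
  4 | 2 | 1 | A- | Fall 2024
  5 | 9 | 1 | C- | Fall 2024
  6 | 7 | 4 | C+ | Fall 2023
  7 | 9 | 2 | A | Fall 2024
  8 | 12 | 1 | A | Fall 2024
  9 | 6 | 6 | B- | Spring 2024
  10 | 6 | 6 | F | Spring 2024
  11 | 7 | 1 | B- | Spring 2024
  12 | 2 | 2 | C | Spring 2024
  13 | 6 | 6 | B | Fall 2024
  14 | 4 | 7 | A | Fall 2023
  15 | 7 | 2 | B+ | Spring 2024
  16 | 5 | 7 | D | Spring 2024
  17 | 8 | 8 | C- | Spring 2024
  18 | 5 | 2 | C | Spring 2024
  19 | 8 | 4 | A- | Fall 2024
SELECT name, credits FROM courses WHERE credits > 4

Execution result:
(no rows)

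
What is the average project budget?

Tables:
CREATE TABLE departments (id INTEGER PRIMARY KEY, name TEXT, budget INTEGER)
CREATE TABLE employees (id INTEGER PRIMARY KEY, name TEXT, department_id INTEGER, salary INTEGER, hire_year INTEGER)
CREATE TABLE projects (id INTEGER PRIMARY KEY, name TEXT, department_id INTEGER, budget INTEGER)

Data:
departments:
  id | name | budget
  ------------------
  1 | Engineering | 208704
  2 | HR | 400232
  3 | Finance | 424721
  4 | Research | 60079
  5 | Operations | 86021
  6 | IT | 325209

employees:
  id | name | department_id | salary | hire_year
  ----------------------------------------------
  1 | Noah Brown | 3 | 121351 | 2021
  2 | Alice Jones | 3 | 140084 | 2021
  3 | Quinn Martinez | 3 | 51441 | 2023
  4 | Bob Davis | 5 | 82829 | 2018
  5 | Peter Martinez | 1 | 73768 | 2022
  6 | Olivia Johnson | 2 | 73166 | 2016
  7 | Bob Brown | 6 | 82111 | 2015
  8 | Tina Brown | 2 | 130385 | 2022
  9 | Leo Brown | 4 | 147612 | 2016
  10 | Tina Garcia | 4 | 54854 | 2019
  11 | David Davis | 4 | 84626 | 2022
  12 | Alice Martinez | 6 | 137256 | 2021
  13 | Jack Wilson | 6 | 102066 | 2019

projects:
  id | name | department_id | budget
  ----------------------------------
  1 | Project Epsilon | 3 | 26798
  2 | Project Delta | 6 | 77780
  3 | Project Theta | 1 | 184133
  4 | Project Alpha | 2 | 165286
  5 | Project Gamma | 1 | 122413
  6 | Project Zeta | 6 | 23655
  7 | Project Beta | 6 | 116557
SELECT AVG(budget) FROM projects

Execution result:
102374.57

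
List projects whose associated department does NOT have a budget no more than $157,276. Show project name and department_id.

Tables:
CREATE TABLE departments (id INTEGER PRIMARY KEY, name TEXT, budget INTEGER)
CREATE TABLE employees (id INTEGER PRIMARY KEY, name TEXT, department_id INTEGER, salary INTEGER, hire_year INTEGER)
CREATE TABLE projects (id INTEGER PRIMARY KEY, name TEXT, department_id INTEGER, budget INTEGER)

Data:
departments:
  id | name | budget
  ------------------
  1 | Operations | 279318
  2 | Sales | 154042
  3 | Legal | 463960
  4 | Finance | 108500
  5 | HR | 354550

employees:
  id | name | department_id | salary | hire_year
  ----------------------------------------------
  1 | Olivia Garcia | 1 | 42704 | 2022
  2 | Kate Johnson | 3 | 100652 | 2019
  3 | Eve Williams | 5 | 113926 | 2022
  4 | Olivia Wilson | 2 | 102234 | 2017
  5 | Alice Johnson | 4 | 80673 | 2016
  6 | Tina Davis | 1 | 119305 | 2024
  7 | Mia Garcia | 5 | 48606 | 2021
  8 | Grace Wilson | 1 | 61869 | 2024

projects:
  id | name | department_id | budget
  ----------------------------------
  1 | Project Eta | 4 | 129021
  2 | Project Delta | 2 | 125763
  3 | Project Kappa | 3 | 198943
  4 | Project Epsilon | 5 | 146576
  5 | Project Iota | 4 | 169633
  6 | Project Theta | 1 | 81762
SELECT name, department_id FROM projects WHERE department_id NOT IN (SELECT id FROM departments WHERE budget <= 157276)

Execution result:
name | department_id
Project Kappa | 3
Project Epsilon | 5
Project Theta | 1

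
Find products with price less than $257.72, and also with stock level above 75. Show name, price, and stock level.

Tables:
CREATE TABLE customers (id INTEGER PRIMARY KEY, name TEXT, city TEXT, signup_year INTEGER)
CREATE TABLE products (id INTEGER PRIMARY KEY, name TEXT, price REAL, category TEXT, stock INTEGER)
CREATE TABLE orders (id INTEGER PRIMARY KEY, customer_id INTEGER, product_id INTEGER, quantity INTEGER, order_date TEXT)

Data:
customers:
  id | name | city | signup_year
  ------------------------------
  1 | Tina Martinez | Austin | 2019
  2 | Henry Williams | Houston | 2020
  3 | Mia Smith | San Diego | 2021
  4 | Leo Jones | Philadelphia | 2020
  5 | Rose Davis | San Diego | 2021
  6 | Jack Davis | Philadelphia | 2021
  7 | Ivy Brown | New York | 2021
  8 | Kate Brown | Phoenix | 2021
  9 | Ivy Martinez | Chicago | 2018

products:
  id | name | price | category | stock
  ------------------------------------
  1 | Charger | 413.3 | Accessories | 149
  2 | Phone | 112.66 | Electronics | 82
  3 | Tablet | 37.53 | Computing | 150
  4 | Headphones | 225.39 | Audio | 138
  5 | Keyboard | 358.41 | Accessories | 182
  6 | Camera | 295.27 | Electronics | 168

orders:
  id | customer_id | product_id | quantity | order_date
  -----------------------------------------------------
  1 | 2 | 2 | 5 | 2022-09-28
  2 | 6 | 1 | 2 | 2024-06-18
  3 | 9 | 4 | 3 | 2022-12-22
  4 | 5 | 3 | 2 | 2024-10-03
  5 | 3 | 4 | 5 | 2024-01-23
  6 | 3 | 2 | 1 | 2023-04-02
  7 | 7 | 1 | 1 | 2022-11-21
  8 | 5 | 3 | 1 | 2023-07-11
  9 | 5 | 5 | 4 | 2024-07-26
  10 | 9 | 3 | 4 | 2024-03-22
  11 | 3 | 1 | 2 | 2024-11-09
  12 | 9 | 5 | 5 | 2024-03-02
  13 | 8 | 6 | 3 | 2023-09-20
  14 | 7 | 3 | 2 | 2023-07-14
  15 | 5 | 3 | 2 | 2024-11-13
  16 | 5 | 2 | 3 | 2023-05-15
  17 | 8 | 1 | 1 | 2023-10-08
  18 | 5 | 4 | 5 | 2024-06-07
SELECT name, price, stock FROM products WHERE price < 257.72 AND stock > 75

Execution result:
name | price | stock
Phone | 112.66 | 82
Tablet | 37.53 | 150
Headphones | 225.39 | 138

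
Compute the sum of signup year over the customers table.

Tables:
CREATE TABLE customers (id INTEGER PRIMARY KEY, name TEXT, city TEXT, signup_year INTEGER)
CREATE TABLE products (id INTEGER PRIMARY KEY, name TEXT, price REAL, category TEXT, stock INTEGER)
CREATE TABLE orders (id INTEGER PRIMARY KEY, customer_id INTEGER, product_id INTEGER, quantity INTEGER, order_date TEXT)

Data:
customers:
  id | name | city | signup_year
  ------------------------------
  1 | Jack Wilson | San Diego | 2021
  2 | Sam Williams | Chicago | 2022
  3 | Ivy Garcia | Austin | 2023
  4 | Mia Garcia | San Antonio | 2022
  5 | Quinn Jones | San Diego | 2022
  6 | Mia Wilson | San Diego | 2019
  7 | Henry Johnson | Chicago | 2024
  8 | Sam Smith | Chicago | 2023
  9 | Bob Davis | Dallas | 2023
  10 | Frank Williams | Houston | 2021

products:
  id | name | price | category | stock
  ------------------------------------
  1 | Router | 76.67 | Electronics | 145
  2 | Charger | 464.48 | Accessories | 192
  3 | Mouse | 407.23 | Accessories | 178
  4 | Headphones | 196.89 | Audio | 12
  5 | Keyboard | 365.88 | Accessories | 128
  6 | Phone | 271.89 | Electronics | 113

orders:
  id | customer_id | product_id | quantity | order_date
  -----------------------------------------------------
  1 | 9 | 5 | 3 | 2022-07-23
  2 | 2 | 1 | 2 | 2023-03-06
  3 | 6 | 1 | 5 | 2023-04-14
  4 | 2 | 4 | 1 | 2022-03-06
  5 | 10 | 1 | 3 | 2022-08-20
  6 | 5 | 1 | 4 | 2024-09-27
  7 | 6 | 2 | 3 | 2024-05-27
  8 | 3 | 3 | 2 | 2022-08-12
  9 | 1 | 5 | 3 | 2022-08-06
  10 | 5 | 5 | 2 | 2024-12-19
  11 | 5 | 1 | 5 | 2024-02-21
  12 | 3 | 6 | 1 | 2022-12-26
SELECT SUM(signup_year) FROM customers

Execution result:
20220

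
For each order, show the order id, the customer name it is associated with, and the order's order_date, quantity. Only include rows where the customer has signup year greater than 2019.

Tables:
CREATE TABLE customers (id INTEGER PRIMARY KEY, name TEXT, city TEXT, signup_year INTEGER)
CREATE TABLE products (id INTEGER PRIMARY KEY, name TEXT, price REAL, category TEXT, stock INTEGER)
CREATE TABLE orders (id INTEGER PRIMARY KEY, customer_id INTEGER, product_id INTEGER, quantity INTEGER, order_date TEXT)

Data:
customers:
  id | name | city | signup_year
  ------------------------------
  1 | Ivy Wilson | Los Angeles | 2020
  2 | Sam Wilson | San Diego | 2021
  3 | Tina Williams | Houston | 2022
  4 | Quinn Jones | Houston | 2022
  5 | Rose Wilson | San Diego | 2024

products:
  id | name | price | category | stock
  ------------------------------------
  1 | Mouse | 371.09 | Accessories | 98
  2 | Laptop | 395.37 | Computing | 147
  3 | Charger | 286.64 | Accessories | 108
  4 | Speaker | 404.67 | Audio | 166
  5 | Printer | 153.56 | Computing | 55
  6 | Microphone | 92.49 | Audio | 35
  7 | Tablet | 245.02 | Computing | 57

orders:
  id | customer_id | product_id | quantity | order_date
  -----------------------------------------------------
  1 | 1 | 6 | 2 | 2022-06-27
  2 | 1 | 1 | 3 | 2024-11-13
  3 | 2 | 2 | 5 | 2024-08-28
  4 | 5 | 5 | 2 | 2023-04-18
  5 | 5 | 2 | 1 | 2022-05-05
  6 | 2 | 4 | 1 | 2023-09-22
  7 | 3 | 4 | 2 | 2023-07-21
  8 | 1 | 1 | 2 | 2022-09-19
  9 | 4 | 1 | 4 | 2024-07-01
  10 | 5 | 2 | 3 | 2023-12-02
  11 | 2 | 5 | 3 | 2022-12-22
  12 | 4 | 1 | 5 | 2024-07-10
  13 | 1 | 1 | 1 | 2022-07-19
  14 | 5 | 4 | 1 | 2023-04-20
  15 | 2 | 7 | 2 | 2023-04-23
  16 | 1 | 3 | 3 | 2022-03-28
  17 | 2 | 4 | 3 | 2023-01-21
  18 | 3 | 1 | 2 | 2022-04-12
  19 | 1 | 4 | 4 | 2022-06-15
SELECT c.id, p.name AS customer, c.order_date, c.quantity FROM orders c JOIN customers p ON c.customer_id = p.id WHERE p.signup_year > 2019

Execution result:
id | customer | order_date | quantity
1 | Ivy Wilson | 2022-06-27 | 2
2 | Ivy Wilson | 2024-11-13 | 3
3 | Sam Wilson | 2024-08-28 | 5
4 | Rose Wilson | 2023-04-18 | 2
5 | Rose Wilson | 2022-05-05 | 1
6 | Sam Wilson | 2023-09-22 | 1
7 | Tina Williams | 2023-07-21 | 2
8 | Ivy Wilson | 2022-09-19 | 2
9 | Quinn Jones | 2024-07-01 | 4
10 | Rose Wilson | 2023-12-02 | 3
11 | Sam Wilson | 2022-12-22 | 3
12 | Quinn Jones | 2024-07-10 | 5
13 | Ivy Wilson | 2022-07-19 | 1
14 | Rose Wilson | 2023-04-20 | 1
15 | Sam Wilson | 2023-04-23 | 2
16 | Ivy Wilson | 2022-03-28 | 3
17 | Sam Wilson | 2023-01-21 | 3
18 | Tina Williams | 2022-04-12 | 2
19 | Ivy Wilson | 2022-06-15 | 4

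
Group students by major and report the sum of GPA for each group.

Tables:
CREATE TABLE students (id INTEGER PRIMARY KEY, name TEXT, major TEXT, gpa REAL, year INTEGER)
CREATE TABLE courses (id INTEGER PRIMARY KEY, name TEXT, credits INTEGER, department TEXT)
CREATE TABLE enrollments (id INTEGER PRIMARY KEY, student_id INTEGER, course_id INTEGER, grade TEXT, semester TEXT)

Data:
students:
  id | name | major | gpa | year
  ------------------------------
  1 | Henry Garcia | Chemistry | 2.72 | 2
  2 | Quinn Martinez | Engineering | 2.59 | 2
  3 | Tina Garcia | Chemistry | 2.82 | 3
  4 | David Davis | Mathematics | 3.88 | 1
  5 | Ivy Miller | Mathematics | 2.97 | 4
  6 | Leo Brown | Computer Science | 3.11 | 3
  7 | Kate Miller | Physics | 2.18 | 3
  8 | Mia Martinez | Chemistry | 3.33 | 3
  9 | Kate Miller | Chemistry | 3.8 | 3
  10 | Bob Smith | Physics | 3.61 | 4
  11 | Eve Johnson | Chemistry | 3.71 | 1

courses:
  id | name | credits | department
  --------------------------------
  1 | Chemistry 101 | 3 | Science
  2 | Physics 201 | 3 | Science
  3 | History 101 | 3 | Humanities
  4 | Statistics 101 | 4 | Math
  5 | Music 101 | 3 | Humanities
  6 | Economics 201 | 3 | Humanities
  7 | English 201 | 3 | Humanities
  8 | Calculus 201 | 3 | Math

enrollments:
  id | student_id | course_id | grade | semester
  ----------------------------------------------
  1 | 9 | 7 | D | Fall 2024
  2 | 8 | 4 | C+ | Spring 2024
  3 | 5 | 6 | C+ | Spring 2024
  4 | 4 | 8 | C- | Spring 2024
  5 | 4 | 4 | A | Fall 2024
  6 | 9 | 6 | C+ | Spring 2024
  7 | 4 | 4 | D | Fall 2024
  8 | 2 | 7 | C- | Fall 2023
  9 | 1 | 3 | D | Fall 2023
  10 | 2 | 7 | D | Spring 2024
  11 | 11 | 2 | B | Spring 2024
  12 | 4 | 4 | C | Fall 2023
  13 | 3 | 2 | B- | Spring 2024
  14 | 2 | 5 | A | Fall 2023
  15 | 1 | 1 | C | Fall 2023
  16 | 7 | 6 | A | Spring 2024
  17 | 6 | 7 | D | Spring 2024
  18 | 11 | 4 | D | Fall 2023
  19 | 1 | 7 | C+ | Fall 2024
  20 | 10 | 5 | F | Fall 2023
SELECT major, SUM(gpa) AS sum_gpa FROM students GROUP BY major

Execution result:
major | sum_gpa
Chemistry | 16.38
Computer Science | 3.11
Engineering | 2.59
Mathematics | 6.85
Physics | 5.79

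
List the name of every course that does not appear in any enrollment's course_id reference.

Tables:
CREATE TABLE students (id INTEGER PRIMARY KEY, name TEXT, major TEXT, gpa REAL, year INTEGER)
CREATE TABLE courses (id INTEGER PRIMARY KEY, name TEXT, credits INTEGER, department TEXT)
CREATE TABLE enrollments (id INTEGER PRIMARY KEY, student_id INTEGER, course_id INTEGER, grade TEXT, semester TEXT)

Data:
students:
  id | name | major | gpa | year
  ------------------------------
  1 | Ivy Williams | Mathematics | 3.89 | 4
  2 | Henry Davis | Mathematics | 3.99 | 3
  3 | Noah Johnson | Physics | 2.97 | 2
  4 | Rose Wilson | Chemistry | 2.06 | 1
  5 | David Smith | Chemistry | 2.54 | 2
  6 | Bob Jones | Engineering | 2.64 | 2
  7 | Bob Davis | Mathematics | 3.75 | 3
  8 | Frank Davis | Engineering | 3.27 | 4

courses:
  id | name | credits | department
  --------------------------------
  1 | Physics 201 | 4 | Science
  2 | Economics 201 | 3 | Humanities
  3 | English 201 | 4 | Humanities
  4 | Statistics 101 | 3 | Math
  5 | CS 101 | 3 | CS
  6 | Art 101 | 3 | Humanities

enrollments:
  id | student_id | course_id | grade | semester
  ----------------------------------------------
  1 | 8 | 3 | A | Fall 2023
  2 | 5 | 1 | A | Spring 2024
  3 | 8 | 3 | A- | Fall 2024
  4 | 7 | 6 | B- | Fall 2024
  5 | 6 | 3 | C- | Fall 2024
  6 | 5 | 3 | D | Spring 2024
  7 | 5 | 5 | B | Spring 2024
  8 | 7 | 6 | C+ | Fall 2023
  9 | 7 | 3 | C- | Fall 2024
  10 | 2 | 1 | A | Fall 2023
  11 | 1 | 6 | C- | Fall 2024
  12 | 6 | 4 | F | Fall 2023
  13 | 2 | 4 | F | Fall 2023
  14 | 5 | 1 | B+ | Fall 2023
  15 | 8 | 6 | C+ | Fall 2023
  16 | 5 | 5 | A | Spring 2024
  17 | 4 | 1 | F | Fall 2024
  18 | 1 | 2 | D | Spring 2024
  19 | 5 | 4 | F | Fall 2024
SELECT p.name FROM courses p LEFT JOIN enrollments c ON c.course_id = p.id WHERE c.id IS NULL

Execution result:
(no rows)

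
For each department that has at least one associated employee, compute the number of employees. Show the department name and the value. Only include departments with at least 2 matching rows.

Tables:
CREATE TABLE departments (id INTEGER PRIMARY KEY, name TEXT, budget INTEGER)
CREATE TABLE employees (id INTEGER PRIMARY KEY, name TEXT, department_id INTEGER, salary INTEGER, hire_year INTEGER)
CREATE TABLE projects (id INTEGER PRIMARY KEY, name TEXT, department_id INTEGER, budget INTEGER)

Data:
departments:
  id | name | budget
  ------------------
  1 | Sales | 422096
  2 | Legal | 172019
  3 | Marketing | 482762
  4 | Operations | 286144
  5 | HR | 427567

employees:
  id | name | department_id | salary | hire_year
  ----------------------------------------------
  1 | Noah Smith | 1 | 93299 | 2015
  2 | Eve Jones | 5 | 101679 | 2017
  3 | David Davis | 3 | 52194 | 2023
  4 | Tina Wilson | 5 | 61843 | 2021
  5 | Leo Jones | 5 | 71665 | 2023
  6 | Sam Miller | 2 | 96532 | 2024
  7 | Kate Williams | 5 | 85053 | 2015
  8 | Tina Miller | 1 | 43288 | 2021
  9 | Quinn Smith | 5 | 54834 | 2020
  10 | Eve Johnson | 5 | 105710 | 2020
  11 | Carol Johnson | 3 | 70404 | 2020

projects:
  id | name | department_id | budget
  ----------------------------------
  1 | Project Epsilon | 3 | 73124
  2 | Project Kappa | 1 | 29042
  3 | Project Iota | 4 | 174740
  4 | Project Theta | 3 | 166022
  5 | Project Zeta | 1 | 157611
SELECT p.name, COUNT(*) AS n FROM employees c JOIN departments p ON c.department_id = p.id GROUP BY p.id, p.name HAVING COUNT(*) >= 2

Execution result:
name | n
Sales | 2
Marketing | 2
HR | 6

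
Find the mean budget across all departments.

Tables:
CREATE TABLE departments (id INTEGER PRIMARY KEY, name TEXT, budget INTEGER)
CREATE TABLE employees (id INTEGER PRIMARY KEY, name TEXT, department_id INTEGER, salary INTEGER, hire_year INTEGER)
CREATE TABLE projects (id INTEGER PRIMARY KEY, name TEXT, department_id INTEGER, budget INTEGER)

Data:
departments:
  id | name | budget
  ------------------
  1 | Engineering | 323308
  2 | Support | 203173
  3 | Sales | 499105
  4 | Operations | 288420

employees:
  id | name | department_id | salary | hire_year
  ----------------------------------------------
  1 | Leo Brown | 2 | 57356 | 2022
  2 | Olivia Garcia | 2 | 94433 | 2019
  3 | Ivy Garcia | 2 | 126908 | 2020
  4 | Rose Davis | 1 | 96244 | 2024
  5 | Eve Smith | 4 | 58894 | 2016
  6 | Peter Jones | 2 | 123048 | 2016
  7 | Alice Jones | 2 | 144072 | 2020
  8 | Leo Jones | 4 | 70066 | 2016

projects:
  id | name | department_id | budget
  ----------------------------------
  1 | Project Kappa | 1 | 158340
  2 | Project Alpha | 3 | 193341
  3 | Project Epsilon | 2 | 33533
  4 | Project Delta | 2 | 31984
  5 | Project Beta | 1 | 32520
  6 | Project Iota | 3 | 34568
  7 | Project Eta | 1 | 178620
SELECT AVG(budget) FROM departments

Execution result:
328501.50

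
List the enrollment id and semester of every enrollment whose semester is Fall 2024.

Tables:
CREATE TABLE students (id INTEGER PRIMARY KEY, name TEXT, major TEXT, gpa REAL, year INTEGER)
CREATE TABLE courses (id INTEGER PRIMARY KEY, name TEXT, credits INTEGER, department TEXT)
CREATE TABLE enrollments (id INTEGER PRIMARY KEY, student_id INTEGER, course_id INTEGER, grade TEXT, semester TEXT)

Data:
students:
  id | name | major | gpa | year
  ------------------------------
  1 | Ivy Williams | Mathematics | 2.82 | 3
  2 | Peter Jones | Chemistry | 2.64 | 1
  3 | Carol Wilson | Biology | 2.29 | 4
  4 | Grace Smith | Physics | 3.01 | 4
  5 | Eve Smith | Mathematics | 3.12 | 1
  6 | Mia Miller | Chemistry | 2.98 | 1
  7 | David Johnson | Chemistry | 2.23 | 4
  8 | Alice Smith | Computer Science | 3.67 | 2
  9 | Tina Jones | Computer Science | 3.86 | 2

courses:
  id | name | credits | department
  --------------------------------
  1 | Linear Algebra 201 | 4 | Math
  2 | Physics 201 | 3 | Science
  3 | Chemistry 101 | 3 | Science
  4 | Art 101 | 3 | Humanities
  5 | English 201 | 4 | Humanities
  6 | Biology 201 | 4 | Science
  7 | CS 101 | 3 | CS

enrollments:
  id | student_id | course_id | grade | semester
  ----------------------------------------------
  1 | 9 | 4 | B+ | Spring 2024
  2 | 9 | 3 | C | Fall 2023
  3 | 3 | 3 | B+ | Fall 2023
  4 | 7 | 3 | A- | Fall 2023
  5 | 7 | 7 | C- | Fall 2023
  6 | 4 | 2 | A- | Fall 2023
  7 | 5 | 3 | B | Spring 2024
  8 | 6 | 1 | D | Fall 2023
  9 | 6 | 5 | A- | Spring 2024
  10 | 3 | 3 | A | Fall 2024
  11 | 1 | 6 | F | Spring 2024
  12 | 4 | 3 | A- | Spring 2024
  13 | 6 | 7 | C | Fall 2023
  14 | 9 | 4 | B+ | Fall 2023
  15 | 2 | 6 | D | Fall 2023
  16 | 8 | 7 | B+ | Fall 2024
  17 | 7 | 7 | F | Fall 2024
SELECT id, semester FROM enrollments WHERE semester = 'Fall 2024'

Execution result:
id | semester
10 | Fall 2024
16 | Fall 2024
17 | Fall 2024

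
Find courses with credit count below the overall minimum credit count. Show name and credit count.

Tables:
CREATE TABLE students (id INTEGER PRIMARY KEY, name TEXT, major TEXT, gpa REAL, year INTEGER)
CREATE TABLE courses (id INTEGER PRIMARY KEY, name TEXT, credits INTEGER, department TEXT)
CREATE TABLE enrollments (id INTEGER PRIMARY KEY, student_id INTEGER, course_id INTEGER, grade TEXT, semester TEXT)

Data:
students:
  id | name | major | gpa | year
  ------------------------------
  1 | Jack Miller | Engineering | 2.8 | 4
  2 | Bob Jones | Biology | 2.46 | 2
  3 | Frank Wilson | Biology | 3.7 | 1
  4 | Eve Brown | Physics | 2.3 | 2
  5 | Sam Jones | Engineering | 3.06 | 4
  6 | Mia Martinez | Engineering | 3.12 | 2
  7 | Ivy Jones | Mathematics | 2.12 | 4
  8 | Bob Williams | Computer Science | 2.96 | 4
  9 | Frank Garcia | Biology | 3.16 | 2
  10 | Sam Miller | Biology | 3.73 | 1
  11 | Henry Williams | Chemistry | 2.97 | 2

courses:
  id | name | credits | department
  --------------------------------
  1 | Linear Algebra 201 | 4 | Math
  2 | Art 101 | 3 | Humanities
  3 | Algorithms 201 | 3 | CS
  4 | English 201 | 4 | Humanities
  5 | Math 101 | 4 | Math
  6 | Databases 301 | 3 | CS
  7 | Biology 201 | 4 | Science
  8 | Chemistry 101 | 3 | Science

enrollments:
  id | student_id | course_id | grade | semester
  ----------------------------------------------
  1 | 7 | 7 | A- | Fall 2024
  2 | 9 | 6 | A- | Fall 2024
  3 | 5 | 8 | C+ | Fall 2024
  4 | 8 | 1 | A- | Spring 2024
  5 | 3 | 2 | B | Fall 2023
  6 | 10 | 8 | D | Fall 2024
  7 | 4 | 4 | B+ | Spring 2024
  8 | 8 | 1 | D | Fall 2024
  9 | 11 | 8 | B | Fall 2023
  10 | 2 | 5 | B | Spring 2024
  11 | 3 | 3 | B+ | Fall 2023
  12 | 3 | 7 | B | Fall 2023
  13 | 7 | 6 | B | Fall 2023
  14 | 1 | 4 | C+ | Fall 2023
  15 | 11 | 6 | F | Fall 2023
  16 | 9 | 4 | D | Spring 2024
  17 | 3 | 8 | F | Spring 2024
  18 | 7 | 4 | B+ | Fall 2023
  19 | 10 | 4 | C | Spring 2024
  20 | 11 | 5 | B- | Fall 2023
SELECT name, credits FROM courses WHERE credits < (SELECT MIN(credits) FROM courses)

Execution result:
(no rows)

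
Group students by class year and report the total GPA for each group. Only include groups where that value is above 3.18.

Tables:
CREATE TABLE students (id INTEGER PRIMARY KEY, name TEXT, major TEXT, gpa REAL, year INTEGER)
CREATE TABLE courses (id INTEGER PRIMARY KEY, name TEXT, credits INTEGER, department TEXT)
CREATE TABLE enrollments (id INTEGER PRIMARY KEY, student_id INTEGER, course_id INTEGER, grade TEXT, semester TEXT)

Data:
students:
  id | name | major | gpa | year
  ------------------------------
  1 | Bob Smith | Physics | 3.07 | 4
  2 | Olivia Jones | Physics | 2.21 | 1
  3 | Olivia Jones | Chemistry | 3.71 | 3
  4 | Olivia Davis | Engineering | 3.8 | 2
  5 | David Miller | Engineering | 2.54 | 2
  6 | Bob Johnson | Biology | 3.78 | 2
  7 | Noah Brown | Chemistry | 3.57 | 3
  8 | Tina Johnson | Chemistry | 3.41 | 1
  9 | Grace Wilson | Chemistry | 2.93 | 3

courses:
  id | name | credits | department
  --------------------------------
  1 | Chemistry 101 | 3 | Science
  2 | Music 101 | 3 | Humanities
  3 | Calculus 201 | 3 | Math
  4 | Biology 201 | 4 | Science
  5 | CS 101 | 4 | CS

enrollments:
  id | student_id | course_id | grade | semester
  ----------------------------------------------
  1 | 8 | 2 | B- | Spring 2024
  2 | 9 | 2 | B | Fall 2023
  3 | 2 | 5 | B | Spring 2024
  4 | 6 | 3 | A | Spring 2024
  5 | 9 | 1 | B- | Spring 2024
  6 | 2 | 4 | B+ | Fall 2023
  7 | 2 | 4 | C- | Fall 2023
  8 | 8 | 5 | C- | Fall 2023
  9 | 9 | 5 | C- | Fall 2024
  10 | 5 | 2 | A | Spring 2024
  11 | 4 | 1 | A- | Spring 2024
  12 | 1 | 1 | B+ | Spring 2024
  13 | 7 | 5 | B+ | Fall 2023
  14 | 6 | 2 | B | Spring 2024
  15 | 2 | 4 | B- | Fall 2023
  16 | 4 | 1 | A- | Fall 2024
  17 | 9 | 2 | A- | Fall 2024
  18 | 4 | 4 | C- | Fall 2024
SELECT year, SUM(gpa) AS sum_gpa FROM students GROUP BY year HAVING SUM(gpa) > 3.18

Execution result:
year | sum_gpa
1 | 5.62
2 | 10.12
3 | 10.21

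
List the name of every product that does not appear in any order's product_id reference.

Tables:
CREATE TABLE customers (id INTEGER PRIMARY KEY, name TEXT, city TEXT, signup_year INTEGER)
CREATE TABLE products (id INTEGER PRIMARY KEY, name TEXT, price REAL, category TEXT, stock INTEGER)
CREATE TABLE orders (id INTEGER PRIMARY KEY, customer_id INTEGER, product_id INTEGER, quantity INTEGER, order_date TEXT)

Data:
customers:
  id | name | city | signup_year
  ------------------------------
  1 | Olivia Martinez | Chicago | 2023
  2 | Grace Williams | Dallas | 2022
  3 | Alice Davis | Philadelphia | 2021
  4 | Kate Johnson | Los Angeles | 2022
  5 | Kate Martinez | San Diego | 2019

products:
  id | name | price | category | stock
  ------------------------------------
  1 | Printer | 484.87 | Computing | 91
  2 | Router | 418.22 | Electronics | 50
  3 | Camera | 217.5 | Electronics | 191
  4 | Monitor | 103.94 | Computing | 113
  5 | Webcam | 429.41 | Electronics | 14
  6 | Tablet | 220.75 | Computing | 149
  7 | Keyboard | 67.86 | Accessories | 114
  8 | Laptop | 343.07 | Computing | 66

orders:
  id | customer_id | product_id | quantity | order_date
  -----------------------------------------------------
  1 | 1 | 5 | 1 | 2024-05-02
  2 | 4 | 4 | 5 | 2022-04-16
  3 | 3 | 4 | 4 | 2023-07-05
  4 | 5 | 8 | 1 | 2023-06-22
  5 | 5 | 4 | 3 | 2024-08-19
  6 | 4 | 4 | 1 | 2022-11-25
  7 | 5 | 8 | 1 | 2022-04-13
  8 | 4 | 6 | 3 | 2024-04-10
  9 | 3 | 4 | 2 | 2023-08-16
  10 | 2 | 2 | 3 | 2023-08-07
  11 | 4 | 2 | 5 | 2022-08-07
SELECT p.name FROM products p LEFT JOIN orders c ON c.product_id = p.id WHERE c.id IS NULL

Execution result:
name
Printer
Camera
Keyboard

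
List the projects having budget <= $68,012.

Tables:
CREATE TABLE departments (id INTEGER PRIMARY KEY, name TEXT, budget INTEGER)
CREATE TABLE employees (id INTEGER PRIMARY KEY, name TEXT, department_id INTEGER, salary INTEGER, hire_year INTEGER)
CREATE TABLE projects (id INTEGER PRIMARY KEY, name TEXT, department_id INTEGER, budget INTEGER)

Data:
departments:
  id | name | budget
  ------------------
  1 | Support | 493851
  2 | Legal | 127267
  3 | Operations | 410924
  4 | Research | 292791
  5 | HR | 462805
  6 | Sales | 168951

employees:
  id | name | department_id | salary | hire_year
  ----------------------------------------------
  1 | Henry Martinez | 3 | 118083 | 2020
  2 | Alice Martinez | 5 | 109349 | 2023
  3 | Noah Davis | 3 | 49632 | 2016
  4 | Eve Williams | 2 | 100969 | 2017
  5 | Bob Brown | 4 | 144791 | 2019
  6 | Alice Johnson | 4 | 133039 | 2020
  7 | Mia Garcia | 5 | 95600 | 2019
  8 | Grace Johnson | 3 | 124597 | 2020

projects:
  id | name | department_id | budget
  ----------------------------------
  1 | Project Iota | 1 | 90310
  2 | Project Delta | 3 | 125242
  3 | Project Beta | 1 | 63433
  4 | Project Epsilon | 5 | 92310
SELECT name, budget FROM projects WHERE budget <= 68012

Execution result:
name | budget
Project Beta | 63433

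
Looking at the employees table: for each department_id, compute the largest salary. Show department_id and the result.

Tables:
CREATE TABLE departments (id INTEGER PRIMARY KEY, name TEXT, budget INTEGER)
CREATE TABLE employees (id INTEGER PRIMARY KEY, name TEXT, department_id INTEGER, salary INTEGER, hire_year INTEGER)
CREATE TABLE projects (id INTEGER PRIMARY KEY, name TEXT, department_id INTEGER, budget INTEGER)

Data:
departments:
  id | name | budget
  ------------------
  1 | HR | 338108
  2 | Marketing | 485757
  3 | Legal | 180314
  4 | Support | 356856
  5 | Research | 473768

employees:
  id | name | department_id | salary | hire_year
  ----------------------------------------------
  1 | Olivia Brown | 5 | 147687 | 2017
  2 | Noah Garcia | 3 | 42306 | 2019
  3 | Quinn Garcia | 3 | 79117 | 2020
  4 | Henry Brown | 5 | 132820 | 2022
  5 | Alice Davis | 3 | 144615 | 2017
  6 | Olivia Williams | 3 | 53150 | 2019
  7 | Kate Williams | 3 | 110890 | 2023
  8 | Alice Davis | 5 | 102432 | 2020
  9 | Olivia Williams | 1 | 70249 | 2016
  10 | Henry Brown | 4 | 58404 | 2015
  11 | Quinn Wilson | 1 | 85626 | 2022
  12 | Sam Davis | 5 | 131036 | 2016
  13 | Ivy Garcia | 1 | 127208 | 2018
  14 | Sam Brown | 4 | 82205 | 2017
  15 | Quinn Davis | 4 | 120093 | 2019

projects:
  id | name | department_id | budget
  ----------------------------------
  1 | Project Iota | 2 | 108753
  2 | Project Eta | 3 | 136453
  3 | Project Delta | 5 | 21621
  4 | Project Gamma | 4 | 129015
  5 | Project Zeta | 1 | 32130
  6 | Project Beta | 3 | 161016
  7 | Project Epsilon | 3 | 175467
SELECT department_id, MAX(salary) AS max_salary FROM employees GROUP BY department_id

Execution result:
department_id | max_salary
1 | 127208
3 | 144615
4 | 120093
5 | 147687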